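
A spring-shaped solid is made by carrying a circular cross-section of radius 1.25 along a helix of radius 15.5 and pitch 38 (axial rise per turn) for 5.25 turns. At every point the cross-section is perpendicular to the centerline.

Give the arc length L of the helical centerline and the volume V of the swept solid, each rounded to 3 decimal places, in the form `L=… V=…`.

L=548.837 V=2694.097

2πR = 2π·15.5 = 97.389372
per-turn = √(97.389372² + 38²) = √(9484.6898 + 1444) = √10928.6898 = 104.540374
L = 5.25 × 104.540374 = 548.836964
V = π·1.25² × L = 4.908739 × 548.836964 = 2694.097149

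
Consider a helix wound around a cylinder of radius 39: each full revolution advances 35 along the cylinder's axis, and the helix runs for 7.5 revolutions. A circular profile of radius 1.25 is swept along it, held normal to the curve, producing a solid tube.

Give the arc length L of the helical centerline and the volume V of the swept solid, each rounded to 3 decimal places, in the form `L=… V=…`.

L=1856.484 V=9112.993

2πR = 2π·39 = 245.044227
per-turn = √(245.044227² + 35²) = √(60046.6732 + 1225) = √61271.6732 = 247.531156
L = 7.5 × 247.531156 = 1856.483670
V = π·1.25² × L = 4.908739 × 1856.483670 = 9112.992904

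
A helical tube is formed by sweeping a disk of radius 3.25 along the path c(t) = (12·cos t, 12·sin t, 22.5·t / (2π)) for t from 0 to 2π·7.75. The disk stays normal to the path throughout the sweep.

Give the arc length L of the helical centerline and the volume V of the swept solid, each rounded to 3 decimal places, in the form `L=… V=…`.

2πR = 2π·12 = 75.398224
per-turn = √(75.398224² + 22.5²) = √(5684.8921 + 506.25) = √6191.1421 = 78.683811
L = 7.75 × 78.683811 = 609.799536
V = π·3.25² × L = 33.183072 × 609.799536 = 20235.022165

L=609.800 V=20235.022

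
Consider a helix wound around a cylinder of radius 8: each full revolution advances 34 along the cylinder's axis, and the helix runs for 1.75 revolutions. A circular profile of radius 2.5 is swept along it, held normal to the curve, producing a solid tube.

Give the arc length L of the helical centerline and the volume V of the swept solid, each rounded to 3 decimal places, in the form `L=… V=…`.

2πR = 2π·8 = 50.265482
per-turn = √(50.265482² + 34²) = √(2526.6187 + 1156) = √3682.6187 = 60.684584
L = 1.75 × 60.684584 = 106.198022
V = π·2.5² × L = 19.634954 × 106.198022 = 2085.193283

L=106.198 V=2085.193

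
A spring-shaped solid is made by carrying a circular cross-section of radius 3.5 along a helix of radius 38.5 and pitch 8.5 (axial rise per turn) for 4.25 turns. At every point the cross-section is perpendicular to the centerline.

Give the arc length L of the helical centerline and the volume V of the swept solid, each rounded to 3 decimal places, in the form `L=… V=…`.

2πR = 2π·38.5 = 241.902634
per-turn = √(241.902634² + 8.5²) = √(58516.8845 + 72.25) = √58589.1345 = 242.051925
L = 4.25 × 242.051925 = 1028.720682
V = π·3.5² × L = 38.484510 × 1028.720682 = 39589.811384

L=1028.721 V=39589.811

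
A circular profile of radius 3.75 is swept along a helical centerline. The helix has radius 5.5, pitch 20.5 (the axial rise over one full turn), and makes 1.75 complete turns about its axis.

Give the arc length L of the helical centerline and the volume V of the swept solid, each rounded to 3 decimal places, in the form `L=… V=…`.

2πR = 2π·5.5 = 34.557519
per-turn = √(34.557519² + 20.5²) = √(1194.2221 + 420.25) = √1614.4721 = 40.180494
L = 1.75 × 40.180494 = 70.315865
V = π·3.75² × L = 44.178647 × 70.315865 = 3106.459768

L=70.316 V=3106.460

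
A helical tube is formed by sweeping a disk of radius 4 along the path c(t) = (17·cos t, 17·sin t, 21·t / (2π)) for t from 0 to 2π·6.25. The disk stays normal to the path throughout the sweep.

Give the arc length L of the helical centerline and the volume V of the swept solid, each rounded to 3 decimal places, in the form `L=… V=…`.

2πR = 2π·17 = 106.814150
per-turn = √(106.814150² + 21²) = √(11409.2627 + 441) = √11850.2627 = 108.858912
L = 6.25 × 108.858912 = 680.368199
V = π·4² × L = 50.265482 × 680.368199 = 34199.035772

L=680.368 V=34199.036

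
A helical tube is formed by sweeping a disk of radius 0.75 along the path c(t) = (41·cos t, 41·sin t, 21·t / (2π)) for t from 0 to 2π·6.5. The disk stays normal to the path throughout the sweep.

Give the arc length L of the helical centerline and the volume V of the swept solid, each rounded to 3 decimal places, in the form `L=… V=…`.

L=1680.023 V=2968.846

2πR = 2π·41 = 257.610598
per-turn = √(257.610598² + 21²) = √(66363.2200 + 441) = √66804.2200 = 258.465123
L = 6.5 × 258.465123 = 1680.023302
V = π·0.75² × L = 1.767146 × 1680.023302 = 2968.846235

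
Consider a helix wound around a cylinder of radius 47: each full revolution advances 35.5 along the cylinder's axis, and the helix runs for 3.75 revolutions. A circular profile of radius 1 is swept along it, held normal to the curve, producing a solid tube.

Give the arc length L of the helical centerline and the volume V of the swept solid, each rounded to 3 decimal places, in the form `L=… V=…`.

L=1115.384 V=3504.083

2πR = 2π·47 = 295.309709
per-turn = √(295.309709² + 35.5²) = √(87207.8245 + 1260.25) = √88468.0745 = 297.435833
L = 3.75 × 297.435833 = 1115.384372
V = π·1² × L = 3.141593 × 1115.384372 = 3504.083349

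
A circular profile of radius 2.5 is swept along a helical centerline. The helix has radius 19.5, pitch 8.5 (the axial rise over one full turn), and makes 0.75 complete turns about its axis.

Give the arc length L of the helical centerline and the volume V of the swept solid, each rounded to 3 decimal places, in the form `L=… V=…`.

2πR = 2π·19.5 = 122.522113
per-turn = √(122.522113² + 8.5²) = √(15011.6683 + 72.25) = √15083.9183 = 122.816604
L = 0.75 × 122.816604 = 92.112453
V = π·2.5² × L = 19.634954 × 92.112453 = 1808.623790

L=92.112 V=1808.624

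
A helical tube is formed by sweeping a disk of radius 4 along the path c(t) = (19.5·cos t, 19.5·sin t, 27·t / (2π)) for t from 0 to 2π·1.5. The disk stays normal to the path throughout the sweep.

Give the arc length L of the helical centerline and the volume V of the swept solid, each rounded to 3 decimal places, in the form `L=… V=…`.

L=188.193 V=9459.598

2πR = 2π·19.5 = 122.522113
per-turn = √(122.522113² + 27²) = √(15011.6683 + 729) = √15740.6683 = 125.461820
L = 1.5 × 125.461820 = 188.192730
V = π·4² × L = 50.265482 × 188.192730 = 9459.598373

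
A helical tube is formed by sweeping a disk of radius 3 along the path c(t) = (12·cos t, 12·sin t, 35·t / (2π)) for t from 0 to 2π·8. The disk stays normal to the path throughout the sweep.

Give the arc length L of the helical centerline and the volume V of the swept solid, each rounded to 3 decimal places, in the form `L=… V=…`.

2πR = 2π·12 = 75.398224
per-turn = √(75.398224² + 35²) = √(5684.8921 + 1225) = √6909.8921 = 83.125761
L = 8 × 83.125761 = 665.006088
V = π·3² × L = 28.274334 × 665.006088 = 18802.604157

L=665.006 V=18802.604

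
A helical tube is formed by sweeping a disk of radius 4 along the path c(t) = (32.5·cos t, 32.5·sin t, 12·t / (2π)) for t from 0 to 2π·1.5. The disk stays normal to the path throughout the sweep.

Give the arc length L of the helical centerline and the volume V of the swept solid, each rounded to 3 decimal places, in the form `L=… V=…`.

L=306.834 V=15423.145

2πR = 2π·32.5 = 204.203522
per-turn = √(204.203522² + 12²) = √(41699.0786 + 144) = √41843.0786 = 204.555808
L = 1.5 × 204.555808 = 306.833712
V = π·4² × L = 50.265482 × 306.833712 = 15423.144569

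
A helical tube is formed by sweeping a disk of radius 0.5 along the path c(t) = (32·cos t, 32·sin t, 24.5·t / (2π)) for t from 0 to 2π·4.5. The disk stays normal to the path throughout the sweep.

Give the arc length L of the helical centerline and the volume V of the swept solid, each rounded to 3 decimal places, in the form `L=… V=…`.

2πR = 2π·32 = 201.061930
per-turn = √(201.061930² + 24.5²) = √(40425.8996 + 600.25) = √41026.1496 = 202.549129
L = 4.5 × 202.549129 = 911.471080
V = π·0.5² × L = 0.785398 × 911.471080 = 715.867712

L=911.471 V=715.868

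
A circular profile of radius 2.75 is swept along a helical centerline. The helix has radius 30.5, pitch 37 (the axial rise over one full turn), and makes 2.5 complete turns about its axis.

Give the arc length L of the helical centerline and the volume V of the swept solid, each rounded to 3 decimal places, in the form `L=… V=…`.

L=487.941 V=11592.642

2πR = 2π·30.5 = 191.637152
per-turn = √(191.637152² + 37²) = √(36724.7980 + 1369) = √38093.7980 = 195.176325
L = 2.5 × 195.176325 = 487.940813
V = π·2.75² × L = 23.758294 × 487.940813 = 11592.641515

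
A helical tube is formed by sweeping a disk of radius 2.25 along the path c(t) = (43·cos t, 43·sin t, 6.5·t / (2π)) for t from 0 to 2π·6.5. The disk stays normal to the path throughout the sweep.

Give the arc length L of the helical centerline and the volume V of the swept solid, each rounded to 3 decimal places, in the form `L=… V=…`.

2πR = 2π·43 = 270.176968
per-turn = √(270.176968² + 6.5²) = √(72995.5942 + 42.25) = √73037.8442 = 270.255146
L = 6.5 × 270.255146 = 1756.658452
V = π·2.25² × L = 15.904313 × 1756.658452 = 27938.445511

L=1756.658 V=27938.446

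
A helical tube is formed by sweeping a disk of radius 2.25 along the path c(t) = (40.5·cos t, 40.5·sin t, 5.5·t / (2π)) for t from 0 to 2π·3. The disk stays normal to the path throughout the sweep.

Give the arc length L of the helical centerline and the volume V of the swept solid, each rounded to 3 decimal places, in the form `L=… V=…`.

L=763.585 V=12144.300

2πR = 2π·40.5 = 254.469005
per-turn = √(254.469005² + 5.5²) = √(64754.4745 + 30.25) = √64784.7245 = 254.528435
L = 3 × 254.528435 = 763.585306
V = π·2.25² × L = 15.904313 × 763.585306 = 12144.299571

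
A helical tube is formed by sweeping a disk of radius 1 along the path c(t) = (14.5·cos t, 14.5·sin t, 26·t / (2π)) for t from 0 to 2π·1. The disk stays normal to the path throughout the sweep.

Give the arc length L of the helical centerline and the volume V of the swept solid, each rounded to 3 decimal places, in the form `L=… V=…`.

2πR = 2π·14.5 = 91.106187
per-turn = √(91.106187² + 26²) = √(8300.3373 + 676) = √8976.3373 = 94.743534
L = 1 × 94.743534 = 94.743534
V = π·1² × L = 3.141593 × 94.743534 = 297.645591

L=94.744 V=297.646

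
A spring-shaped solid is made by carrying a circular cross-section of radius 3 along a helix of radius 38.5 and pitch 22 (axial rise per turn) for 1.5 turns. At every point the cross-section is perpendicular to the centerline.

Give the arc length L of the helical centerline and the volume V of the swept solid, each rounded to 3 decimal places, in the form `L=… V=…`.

2πR = 2π·38.5 = 241.902634
per-turn = √(241.902634² + 22²) = √(58516.8845 + 484) = √59000.8845 = 242.900977
L = 1.5 × 242.900977 = 364.351465
V = π·3² × L = 28.274334 × 364.351465 = 10301.794974

L=364.351 V=10301.795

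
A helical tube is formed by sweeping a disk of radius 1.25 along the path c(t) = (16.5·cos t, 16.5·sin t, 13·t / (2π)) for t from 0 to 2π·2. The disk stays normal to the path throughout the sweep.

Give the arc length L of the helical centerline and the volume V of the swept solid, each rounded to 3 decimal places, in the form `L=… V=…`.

2πR = 2π·16.5 = 103.672558
per-turn = √(103.672558² + 13²) = √(10747.9992 + 169) = √10916.9992 = 104.484445
L = 2 × 104.484445 = 208.968889
V = π·1.25² × L = 4.908739 × 208.968889 = 1025.773638

L=208.969 V=1025.774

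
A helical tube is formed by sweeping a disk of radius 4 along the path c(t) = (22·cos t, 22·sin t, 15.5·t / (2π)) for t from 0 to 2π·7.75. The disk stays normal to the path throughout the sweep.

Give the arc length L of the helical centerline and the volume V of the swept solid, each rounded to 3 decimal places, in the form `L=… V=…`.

L=1077.997 V=54186.038

2πR = 2π·22 = 138.230077
per-turn = √(138.230077² + 15.5²) = √(19107.5541 + 240.25) = √19347.8041 = 139.096384
L = 7.75 × 139.096384 = 1077.996978
V = π·4² × L = 50.265482 × 1077.996978 = 54186.038196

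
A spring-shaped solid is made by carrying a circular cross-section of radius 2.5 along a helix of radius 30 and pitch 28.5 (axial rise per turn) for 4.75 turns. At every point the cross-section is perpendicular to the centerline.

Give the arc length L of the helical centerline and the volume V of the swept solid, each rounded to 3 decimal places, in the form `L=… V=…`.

L=905.530 V=17780.045

2πR = 2π·30 = 188.495559
per-turn = √(188.495559² + 28.5²) = √(35530.5758 + 812.25) = √36342.8258 = 190.637944
L = 4.75 × 190.637944 = 905.530236
V = π·2.5² × L = 19.634954 × 905.530236 = 17780.044604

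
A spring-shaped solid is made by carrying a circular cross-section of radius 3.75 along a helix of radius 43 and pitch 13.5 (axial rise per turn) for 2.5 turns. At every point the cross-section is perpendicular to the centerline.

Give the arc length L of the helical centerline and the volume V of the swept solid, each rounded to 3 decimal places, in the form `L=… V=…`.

2πR = 2π·43 = 270.176968
per-turn = √(270.176968² + 13.5²) = √(72995.5942 + 182.25) = √73177.8442 = 270.514037
L = 2.5 × 270.514037 = 676.285092
V = π·3.75² × L = 44.178647 × 676.285092 = 29877.360151

L=676.285 V=29877.360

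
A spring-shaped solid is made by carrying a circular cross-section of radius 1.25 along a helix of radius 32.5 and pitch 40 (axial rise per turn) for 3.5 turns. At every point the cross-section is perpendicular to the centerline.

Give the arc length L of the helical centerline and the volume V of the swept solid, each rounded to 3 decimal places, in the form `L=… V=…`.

L=728.295 V=3575.010

2πR = 2π·32.5 = 204.203522
per-turn = √(204.203522² + 40²) = √(41699.0786 + 1600) = √43299.0786 = 208.084306
L = 3.5 × 208.084306 = 728.295073
V = π·1.25² × L = 4.908739 × 728.295073 = 3575.010078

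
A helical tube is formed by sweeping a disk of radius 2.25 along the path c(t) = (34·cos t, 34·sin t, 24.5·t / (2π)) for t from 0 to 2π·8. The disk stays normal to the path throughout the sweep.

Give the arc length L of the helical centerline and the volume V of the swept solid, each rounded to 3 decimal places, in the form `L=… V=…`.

2πR = 2π·34 = 213.628300
per-turn = √(213.628300² + 24.5²) = √(45637.0508 + 600.25) = √46237.3008 = 215.028604
L = 8 × 215.028604 = 1720.228836
V = π·2.25² × L = 15.904313 × 1720.228836 = 27359.057510

L=1720.229 V=27359.058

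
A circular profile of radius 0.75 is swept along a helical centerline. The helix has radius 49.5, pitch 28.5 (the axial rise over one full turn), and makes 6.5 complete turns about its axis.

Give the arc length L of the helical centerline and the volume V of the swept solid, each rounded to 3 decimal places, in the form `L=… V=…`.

2πR = 2π·49.5 = 311.017673
per-turn = √(311.017673² + 28.5²) = √(96731.9927 + 812.25) = √97544.2427 = 312.320737
L = 6.5 × 312.320737 = 2030.084790
V = π·0.75² × L = 1.767146 × 2030.084790 = 3587.455948

L=2030.085 V=3587.456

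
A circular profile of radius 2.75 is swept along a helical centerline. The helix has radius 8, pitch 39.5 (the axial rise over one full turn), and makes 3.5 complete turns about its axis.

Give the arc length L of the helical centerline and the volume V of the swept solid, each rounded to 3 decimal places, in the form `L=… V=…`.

L=223.750 V=5315.923

2πR = 2π·8 = 50.265482
per-turn = √(50.265482² + 39.5²) = √(2526.6187 + 1560.25) = √4086.8687 = 63.928622
L = 3.5 × 63.928622 = 223.750177
V = π·2.75² × L = 23.758294 × 223.750177 = 5315.922597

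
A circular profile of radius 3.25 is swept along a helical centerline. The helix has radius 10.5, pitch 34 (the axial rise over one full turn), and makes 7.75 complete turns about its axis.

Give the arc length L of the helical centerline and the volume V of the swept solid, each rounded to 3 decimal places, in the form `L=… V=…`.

L=575.199 V=19086.874

2πR = 2π·10.5 = 65.973446
per-turn = √(65.973446² + 34²) = √(4352.4955 + 1156) = √5508.4955 = 74.219240
L = 7.75 × 74.219240 = 575.199108
V = π·3.25² × L = 33.183072 × 575.199108 = 19086.873635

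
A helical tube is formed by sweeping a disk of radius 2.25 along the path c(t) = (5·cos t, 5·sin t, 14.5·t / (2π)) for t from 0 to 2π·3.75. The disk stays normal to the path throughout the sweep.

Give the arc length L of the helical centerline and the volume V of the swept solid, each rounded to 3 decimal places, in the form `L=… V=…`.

L=129.753 V=2063.628

2πR = 2π·5 = 31.415927
per-turn = √(31.415927² + 14.5²) = √(986.9604 + 210.25) = √1197.2104 = 34.600729
L = 3.75 × 34.600729 = 129.752733
V = π·2.25² × L = 15.904313 × 129.752733 = 2063.628059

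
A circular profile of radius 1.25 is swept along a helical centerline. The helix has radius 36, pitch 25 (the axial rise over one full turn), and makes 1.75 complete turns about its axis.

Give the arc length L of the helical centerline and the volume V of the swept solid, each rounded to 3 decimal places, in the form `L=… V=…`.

L=398.251 V=1954.910

2πR = 2π·36 = 226.194671
per-turn = √(226.194671² + 25²) = √(51164.0292 + 625) = √51789.0292 = 227.572031
L = 1.75 × 227.572031 = 398.251054
V = π·1.25² × L = 4.908739 × 398.251054 = 1954.910290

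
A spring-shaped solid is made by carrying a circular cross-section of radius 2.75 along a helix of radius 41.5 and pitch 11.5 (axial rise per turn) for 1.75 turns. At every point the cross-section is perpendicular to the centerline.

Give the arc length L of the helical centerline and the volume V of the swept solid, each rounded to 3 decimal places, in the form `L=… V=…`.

2πR = 2π·41.5 = 260.752190
per-turn = √(260.752190² + 11.5²) = √(67991.7047 + 132.25) = √68123.9547 = 261.005660
L = 1.75 × 261.005660 = 456.759906
V = π·2.75² × L = 23.758294 × 456.759906 = 10851.836326

L=456.760 V=10851.836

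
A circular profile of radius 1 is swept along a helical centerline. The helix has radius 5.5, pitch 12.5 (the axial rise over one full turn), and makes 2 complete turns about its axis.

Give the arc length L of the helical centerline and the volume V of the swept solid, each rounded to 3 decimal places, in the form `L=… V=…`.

2πR = 2π·5.5 = 34.557519
per-turn = √(34.557519² + 12.5²) = √(1194.2221 + 156.25) = √1350.4721 = 36.748770
L = 2 × 36.748770 = 73.497541
V = π·1² × L = 3.141593 × 73.497541 = 230.899335

L=73.498 V=230.899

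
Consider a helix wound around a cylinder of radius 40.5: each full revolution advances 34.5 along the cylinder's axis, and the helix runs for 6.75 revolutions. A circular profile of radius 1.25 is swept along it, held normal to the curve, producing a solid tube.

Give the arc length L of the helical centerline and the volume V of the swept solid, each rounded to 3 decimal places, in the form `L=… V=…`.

L=1733.380 V=8508.710

2πR = 2π·40.5 = 254.469005
per-turn = √(254.469005² + 34.5²) = √(64754.4745 + 1190.25) = √65944.7245 = 256.797049
L = 6.75 × 256.797049 = 1733.380082
V = π·1.25² × L = 4.908739 × 1733.380082 = 8508.709581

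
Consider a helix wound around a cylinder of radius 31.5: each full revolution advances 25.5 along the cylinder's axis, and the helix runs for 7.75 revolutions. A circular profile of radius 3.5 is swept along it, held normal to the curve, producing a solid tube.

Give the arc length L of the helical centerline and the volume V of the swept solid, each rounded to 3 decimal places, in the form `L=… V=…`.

L=1546.561 V=59518.650

2πR = 2π·31.5 = 197.920337
per-turn = √(197.920337² + 25.5²) = √(39172.4599 + 650.25) = √39822.7099 = 199.556282
L = 7.75 × 199.556282 = 1546.561189
V = π·3.5² × L = 38.484510 × 1546.561189 = 59518.649555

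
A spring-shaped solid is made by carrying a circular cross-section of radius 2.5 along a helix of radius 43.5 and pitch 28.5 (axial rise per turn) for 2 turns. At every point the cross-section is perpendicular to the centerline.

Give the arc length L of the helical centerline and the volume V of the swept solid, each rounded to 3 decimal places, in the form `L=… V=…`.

L=549.601 V=10791.388

2πR = 2π·43.5 = 273.318561
per-turn = √(273.318561² + 28.5²) = √(74703.0357 + 812.25) = √75515.2857 = 274.800447
L = 2 × 274.800447 = 549.600894
V = π·2.5² × L = 19.634954 × 549.600894 = 10791.388322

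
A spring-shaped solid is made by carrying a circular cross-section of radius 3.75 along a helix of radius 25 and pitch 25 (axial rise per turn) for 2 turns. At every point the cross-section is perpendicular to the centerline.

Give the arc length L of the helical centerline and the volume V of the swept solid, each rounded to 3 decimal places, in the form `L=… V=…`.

L=318.113 V=14053.813

2πR = 2π·25 = 157.079633
per-turn = √(157.079633² + 25²) = √(24674.0110 + 625) = √25299.0110 = 159.056628
L = 2 × 159.056628 = 318.113257
V = π·3.75² × L = 44.178647 × 318.113257 = 14053.813170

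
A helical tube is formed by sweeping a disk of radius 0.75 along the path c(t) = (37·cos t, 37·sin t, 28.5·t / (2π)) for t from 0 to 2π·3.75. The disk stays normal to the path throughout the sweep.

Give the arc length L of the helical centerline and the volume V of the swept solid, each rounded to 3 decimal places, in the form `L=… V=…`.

L=878.319 V=1552.117

2πR = 2π·37 = 232.477856
per-turn = √(232.477856² + 28.5²) = √(54045.9537 + 812.25) = √54858.2037 = 234.218282
L = 3.75 × 234.218282 = 878.318558
V = π·0.75² × L = 1.767146 × 878.318558 = 1552.117010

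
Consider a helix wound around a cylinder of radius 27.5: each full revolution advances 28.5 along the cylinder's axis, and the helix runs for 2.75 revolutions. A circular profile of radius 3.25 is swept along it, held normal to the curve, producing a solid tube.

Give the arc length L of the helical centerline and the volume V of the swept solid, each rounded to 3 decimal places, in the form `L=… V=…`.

L=481.586 V=15980.510

2πR = 2π·27.5 = 172.787596
per-turn = √(172.787596² + 28.5²) = √(29855.5533 + 812.25) = √30667.8033 = 175.122252
L = 2.75 × 175.122252 = 481.586194
V = π·3.25² × L = 33.183072 × 481.586194 = 15980.509555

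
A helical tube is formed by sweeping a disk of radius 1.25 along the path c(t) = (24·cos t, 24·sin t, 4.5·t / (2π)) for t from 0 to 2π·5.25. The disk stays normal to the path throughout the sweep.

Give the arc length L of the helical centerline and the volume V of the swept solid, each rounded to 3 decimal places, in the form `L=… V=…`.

2πR = 2π·24 = 150.796447
per-turn = √(150.796447² + 4.5²) = √(22739.5685 + 20.25) = √22759.8185 = 150.863576
L = 5.25 × 150.863576 = 792.033774
V = π·1.25² × L = 4.908739 × 792.033774 = 3887.886695

L=792.034 V=3887.887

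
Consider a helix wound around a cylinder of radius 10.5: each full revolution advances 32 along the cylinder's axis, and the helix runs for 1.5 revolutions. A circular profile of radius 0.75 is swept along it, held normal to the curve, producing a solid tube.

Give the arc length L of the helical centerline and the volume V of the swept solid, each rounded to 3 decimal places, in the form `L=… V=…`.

L=109.987 V=194.363

2πR = 2π·10.5 = 65.973446
per-turn = √(65.973446² + 32²) = √(4352.4955 + 1024) = √5376.4955 = 73.324590
L = 1.5 × 73.324590 = 109.986885
V = π·0.75² × L = 1.767146 × 109.986885 = 194.362870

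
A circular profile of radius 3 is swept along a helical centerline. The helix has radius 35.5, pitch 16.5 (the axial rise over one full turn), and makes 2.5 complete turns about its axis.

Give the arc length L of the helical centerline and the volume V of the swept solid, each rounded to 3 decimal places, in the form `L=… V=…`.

L=559.156 V=15809.772

2πR = 2π·35.5 = 223.053078
per-turn = √(223.053078² + 16.5²) = √(49752.6758 + 272.25) = √50024.9258 = 223.662527
L = 2.5 × 223.662527 = 559.156316
V = π·3² × L = 28.274334 × 559.156316 = 15809.772382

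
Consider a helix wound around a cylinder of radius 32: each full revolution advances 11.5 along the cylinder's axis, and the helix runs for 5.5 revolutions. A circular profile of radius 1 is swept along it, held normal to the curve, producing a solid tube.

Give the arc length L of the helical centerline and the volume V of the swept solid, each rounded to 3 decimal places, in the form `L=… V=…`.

L=1107.648 V=3479.779

2πR = 2π·32 = 201.061930
per-turn = √(201.061930² + 11.5²) = √(40425.8996 + 132.25) = √40558.1496 = 201.390540
L = 5.5 × 201.390540 = 1107.647970
V = π·1² × L = 3.141593 × 1107.647970 = 3479.778726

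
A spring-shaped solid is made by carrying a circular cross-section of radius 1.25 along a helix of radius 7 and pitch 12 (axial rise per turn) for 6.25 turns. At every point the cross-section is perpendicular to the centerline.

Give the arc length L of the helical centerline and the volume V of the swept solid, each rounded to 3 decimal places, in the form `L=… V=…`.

2πR = 2π·7 = 43.982297
per-turn = √(43.982297² + 12²) = √(1934.4425 + 144) = √2078.4425 = 45.589938
L = 6.25 × 45.589938 = 284.937114
V = π·1.25² × L = 4.908739 × 284.937114 = 1398.681786

L=284.937 V=1398.682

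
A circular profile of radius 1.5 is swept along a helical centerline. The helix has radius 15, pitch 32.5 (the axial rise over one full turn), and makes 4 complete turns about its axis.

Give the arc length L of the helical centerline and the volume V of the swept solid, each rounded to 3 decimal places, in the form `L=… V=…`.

2πR = 2π·15 = 94.247780
per-turn = √(94.247780² + 32.5²) = √(8882.6440 + 1056.25) = √9938.8940 = 99.694002
L = 4 × 99.694002 = 398.776007
V = π·1.5² × L = 7.068583 × 398.776007 = 2818.781488

L=398.776 V=2818.781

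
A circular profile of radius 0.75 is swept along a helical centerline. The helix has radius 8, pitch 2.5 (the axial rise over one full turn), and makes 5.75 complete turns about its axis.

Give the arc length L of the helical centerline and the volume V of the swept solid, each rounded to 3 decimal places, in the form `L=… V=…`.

2πR = 2π·8 = 50.265482
per-turn = √(50.265482² + 2.5²) = √(2526.6187 + 6.25) = √2532.8687 = 50.327614
L = 5.75 × 50.327614 = 289.383780
V = π·0.75² × L = 1.767146 × 289.383780 = 511.383351

L=289.384 V=511.383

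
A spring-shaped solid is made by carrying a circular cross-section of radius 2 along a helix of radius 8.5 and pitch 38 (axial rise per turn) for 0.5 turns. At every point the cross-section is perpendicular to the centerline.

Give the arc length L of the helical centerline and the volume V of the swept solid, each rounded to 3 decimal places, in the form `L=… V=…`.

L=32.773 V=411.839

2πR = 2π·8.5 = 53.407075
per-turn = √(53.407075² + 38²) = √(2852.3157 + 1444) = √4296.3157 = 65.546286
L = 0.5 × 65.546286 = 32.773143
V = π·2² × L = 12.566371 × 32.773143 = 411.839464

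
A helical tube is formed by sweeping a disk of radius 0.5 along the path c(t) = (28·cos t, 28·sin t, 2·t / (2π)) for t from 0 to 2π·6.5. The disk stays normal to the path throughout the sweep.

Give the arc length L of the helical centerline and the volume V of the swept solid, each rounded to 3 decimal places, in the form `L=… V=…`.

L=1143.614 V=898.192

2πR = 2π·28 = 175.929189
per-turn = √(175.929189² + 2²) = √(30951.0794 + 4) = √30955.0794 = 175.940556
L = 6.5 × 175.940556 = 1143.613617
V = π·0.5² × L = 0.785398 × 1143.613617 = 898.192034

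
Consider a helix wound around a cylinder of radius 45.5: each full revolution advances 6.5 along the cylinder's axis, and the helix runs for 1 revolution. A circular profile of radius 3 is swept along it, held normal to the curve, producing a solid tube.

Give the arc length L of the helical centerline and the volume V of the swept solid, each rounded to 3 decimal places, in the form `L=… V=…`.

L=285.959 V=8085.295

2πR = 2π·45.5 = 285.884931
per-turn = √(285.884931² + 6.5²) = √(81730.1940 + 42.25) = √81772.4440 = 285.958815
L = 1 × 285.958815 = 285.958815
V = π·3² × L = 28.274334 × 285.958815 = 8085.295020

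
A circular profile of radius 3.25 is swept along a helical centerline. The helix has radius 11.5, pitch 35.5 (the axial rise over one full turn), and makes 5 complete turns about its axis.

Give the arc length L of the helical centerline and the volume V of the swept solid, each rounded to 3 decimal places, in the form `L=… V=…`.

L=402.532 V=13357.238

2πR = 2π·11.5 = 72.256631
per-turn = √(72.256631² + 35.5²) = √(5221.0207 + 1260.25) = √6481.2707 = 80.506340
L = 5 × 80.506340 = 402.531698
V = π·3.25² × L = 33.183072 × 402.531698 = 13357.238492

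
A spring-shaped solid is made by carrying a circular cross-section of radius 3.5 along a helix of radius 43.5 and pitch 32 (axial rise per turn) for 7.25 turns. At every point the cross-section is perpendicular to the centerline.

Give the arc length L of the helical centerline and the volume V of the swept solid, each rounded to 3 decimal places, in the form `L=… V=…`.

2πR = 2π·43.5 = 273.318561
per-turn = √(273.318561² + 32²) = √(74703.0357 + 1024) = √75727.0357 = 275.185457
L = 7.25 × 275.185457 = 1995.094563
V = π·3.5² × L = 38.484510 × 1995.094563 = 76780.236667

L=1995.095 V=76780.237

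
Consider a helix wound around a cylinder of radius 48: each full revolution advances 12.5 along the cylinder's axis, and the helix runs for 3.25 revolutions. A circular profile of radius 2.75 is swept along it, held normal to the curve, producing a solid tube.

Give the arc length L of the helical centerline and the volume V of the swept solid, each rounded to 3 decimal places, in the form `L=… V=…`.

L=981.018 V=23307.325

2πR = 2π·48 = 301.592895
per-turn = √(301.592895² + 12.5²) = √(90958.2742 + 156.25) = √91114.5242 = 301.851825
L = 3.25 × 301.851825 = 981.018431
V = π·2.75² × L = 23.758294 × 981.018431 = 23307.324731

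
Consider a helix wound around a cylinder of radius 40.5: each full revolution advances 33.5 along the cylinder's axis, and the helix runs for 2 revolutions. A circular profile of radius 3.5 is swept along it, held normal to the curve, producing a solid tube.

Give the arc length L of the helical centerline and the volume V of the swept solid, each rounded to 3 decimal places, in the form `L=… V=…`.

2πR = 2π·40.5 = 254.469005
per-turn = √(254.469005² + 33.5²) = √(64754.4745 + 1122.25) = √65876.7245 = 256.664615
L = 2 × 256.664615 = 513.329230
V = π·3.5² × L = 38.484510 × 513.329230 = 19755.223871

L=513.329 V=19755.224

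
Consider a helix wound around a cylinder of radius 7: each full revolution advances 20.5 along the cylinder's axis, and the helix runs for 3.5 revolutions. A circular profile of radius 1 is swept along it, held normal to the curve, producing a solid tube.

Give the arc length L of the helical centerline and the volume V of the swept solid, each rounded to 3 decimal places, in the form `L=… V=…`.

2πR = 2π·7 = 43.982297
per-turn = √(43.982297² + 20.5²) = √(1934.4425 + 420.25) = √2354.6925 = 48.525173
L = 3.5 × 48.525173 = 169.838107
V = π·1² × L = 3.141593 × 169.838107 = 533.562150

L=169.838 V=533.562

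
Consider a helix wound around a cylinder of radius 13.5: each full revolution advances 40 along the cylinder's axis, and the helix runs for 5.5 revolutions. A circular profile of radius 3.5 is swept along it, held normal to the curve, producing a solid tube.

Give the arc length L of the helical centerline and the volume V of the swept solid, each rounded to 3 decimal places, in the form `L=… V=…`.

L=515.797 V=19850.211

2πR = 2π·13.5 = 84.823002
per-turn = √(84.823002² + 40²) = √(7194.9416 + 1600) = √8794.9416 = 93.781350
L = 5.5 × 93.781350 = 515.797425
V = π·3.5² × L = 38.484510 × 515.797425 = 19850.211164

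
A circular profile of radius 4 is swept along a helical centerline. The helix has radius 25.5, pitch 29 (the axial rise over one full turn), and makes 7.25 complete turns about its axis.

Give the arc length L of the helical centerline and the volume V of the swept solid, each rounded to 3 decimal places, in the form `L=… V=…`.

L=1180.478 V=59337.303

2πR = 2π·25.5 = 160.221225
per-turn = √(160.221225² + 29²) = √(25670.8410 + 841) = √26511.8410 = 162.824571
L = 7.25 × 162.824571 = 1180.478143
V = π·4² × L = 50.265482 × 1180.478143 = 59337.303366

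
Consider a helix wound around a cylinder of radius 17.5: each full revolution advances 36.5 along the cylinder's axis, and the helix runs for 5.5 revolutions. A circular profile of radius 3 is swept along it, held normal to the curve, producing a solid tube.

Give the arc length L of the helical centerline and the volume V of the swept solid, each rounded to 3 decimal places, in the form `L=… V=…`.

2πR = 2π·17.5 = 109.955743
per-turn = √(109.955743² + 36.5²) = √(12090.2654 + 1332.25) = √13422.5154 = 115.855580
L = 5.5 × 115.855580 = 637.205689
V = π·3² × L = 28.274334 × 637.205689 = 18016.566413

L=637.206 V=18016.566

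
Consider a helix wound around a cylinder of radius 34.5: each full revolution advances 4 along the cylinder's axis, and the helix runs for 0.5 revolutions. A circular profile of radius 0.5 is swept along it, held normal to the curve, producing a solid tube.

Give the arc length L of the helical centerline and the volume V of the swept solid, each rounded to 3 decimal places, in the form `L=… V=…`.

2πR = 2π·34.5 = 216.769893
per-turn = √(216.769893² + 4²) = √(46989.1866 + 16) = √47005.1866 = 216.806795
L = 0.5 × 216.806795 = 108.403398
V = π·0.5² × L = 0.785398 × 108.403398 = 85.139829

L=108.403 V=85.140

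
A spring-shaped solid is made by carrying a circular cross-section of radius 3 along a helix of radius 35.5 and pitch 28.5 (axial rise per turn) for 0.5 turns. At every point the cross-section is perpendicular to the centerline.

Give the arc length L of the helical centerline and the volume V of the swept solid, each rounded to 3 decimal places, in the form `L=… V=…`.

L=112.433 V=3178.975

2πR = 2π·35.5 = 223.053078
per-turn = √(223.053078² + 28.5²) = √(49752.6758 + 812.25) = √50564.9258 = 224.866462
L = 0.5 × 224.866462 = 112.433231
V = π·3² × L = 28.274334 × 112.433231 = 3178.974714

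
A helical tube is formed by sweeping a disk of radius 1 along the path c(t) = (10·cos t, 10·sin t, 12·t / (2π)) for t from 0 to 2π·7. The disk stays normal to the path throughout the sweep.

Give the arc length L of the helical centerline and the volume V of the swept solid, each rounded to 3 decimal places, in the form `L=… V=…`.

2πR = 2π·10 = 62.831853
per-turn = √(62.831853² + 12²) = √(3947.8418 + 144) = √4091.8418 = 63.967506
L = 7 × 63.967506 = 447.772539
V = π·1² × L = 3.141593 × 447.772539 = 1406.718918

L=447.773 V=1406.719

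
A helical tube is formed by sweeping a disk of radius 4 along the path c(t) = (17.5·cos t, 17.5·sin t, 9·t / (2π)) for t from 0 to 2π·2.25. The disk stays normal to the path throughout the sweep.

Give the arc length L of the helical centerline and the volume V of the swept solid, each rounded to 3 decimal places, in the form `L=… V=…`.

2πR = 2π·17.5 = 109.955743
per-turn = √(109.955743² + 9²) = √(12090.2654 + 81) = √12171.2654 = 110.323458
L = 2.25 × 110.323458 = 248.227781
V = π·4² × L = 50.265482 × 248.227781 = 12477.289149

L=248.228 V=12477.289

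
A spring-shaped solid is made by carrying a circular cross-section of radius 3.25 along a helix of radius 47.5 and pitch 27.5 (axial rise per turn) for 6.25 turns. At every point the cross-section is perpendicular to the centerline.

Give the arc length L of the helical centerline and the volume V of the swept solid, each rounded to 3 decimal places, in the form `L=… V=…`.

L=1873.222 V=62159.274

2πR = 2π·47.5 = 298.451302
per-turn = √(298.451302² + 27.5²) = √(89073.1797 + 756.25) = √89829.4297 = 299.715581
L = 6.25 × 299.715581 = 1873.222384
V = π·3.25² × L = 33.183072 × 1873.222384 = 62159.273983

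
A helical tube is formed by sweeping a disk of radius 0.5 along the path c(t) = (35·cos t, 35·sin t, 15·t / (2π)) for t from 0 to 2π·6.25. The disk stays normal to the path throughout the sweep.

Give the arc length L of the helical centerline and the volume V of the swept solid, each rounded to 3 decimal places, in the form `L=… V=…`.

L=1377.640 V=1081.996

2πR = 2π·35 = 219.911486
per-turn = √(219.911486² + 15²) = √(48361.0616 + 225) = √48586.0616 = 220.422462
L = 6.25 × 220.422462 = 1377.640385
V = π·0.5² × L = 0.785398 × 1377.640385 = 1081.996228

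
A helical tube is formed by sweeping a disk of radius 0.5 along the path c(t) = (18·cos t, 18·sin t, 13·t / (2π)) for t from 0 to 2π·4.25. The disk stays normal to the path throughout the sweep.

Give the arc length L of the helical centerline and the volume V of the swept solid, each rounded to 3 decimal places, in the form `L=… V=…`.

2πR = 2π·18 = 113.097336
per-turn = √(113.097336² + 13²) = √(12791.0073 + 169) = √12960.0073 = 113.842028
L = 4.25 × 113.842028 = 483.828618
V = π·0.5² × L = 0.785398 × 483.828618 = 379.998108

L=483.829 V=379.998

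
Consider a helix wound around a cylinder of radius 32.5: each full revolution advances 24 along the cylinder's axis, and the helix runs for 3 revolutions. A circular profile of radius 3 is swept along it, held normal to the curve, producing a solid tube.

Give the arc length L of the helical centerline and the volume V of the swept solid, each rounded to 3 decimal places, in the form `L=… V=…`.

L=616.827 V=17440.376

2πR = 2π·32.5 = 204.203522
per-turn = √(204.203522² + 24²) = √(41699.0786 + 576) = √42275.0786 = 205.609043
L = 3 × 205.609043 = 616.827129
V = π·3² × L = 28.274334 × 616.827129 = 17440.376199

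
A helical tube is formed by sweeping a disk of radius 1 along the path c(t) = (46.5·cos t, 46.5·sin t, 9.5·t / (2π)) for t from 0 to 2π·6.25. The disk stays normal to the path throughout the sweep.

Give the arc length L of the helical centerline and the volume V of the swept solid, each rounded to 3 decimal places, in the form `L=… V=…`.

L=1827.016 V=5739.739

2πR = 2π·46.5 = 292.168117
per-turn = √(292.168117² + 9.5²) = √(85362.2085 + 90.25) = √85452.4585 = 292.322525
L = 6.25 × 292.322525 = 1827.015780
V = π·1² × L = 3.141593 × 1827.015780 = 5739.739351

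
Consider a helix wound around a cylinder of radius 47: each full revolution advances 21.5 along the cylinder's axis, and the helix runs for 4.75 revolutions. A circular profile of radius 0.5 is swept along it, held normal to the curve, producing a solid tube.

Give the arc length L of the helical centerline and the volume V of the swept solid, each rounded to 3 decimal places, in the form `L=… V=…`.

L=1406.434 V=1104.611

2πR = 2π·47 = 295.309709
per-turn = √(295.309709² + 21.5²) = √(87207.8245 + 462.25) = √87670.0745 = 296.091328
L = 4.75 × 296.091328 = 1406.433808
V = π·0.5² × L = 0.785398 × 1406.433808 = 1104.610530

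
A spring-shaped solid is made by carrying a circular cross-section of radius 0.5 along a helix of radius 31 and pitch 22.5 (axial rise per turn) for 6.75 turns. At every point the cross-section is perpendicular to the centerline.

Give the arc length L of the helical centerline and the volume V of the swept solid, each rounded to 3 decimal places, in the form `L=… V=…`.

L=1323.499 V=1039.474

2πR = 2π·31 = 194.778745
per-turn = √(194.778745² + 22.5²) = √(37938.7593 + 506.25) = √38445.0093 = 196.073989
L = 6.75 × 196.073989 = 1323.499428
V = π·0.5² × L = 0.785398 × 1323.499428 = 1039.474020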